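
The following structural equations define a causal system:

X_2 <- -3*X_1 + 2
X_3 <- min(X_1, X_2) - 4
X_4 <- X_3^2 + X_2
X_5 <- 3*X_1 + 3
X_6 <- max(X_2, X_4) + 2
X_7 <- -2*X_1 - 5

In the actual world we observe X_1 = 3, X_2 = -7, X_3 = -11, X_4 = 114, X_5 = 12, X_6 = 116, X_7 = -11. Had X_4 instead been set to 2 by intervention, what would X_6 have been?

Under do(X_4=2), the mechanism X_4 <- X_3^2 + X_2 is discarded; X_4 is fixed at 2.
X_2 = -3*X_1 + 2  [with X_1=3]  = -7
X_6 = max(X_2, X_4) + 2  [with X_2=-7, X_4=2]  = 4

4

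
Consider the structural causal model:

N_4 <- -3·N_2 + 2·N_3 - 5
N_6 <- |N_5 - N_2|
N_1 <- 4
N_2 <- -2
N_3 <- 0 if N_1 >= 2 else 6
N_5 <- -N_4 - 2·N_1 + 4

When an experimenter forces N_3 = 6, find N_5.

do(N_3=6) replaces the equation N_3 <- 0 if N_1 >= 2 else 6 with the constant N_3 = 6.
N_4 = -3·N_2 + 2·N_3 - 5  [with N_2=-2, N_3=6]  = 13
N_5 = -N_4 - 2·N_1 + 4  [with N_4=13, N_1=4]  = -17

-17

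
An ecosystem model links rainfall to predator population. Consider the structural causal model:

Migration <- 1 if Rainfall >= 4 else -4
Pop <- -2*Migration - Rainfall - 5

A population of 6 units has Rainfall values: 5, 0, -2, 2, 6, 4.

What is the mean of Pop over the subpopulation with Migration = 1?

-12

Observing Migration=1 restricts to units where Migration's equation naturally yields 1: Rainfall ∈ {5, 6, 4}. In that subpopulation Pop = -12, -13, -11, mean -12.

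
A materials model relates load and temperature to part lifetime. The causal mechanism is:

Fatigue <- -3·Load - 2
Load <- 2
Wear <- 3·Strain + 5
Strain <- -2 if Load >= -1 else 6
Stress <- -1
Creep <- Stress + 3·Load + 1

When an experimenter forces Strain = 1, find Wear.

do(Strain=1) replaces the equation Strain <- -2 if Load >= -1 else 6 with the constant Strain = 1.
Wear = 3·Strain + 5  [with Strain=1]  = 8

8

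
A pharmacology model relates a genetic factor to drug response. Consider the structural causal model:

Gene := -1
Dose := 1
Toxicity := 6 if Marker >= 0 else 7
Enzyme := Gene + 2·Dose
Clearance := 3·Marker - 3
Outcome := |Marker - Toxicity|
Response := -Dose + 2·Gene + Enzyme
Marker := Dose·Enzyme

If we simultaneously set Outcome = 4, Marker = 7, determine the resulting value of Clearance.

18

Under do(Outcome = 4, Marker = 7), each intervened variable's structural equation is replaced by its fixed value.
Clearance = 3·Marker - 3  [with Marker=7]  = 18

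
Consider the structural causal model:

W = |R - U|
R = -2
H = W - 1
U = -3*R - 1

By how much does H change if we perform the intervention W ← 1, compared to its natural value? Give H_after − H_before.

The intervention breaks the incoming arrows to W: W = |R - U| no longer applies, and W = 1.
H = W - 1  [with W=1]  = 0
Without intervention: U = -3*R - 1  [with R=-2]  = 5; W = |R - U|  [with R=-2, U=5]  = 7; H = W - 1  [with W=7]  = 6.
Change = 0 − 6 = -6.

-6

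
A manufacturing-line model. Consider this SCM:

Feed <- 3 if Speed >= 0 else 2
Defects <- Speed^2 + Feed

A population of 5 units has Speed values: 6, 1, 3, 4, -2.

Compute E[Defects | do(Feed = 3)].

do(Feed=3) breaks Feed's dependence on Speed. With Feed=3 fixed, Defects across the units is 39, 4, 12, 19, 7, mean 16.2.

16.2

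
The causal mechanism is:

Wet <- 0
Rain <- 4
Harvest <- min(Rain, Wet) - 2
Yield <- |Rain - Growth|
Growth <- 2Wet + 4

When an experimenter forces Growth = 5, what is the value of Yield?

1

The intervention breaks the incoming arrows to Growth: Growth <- 2Wet + 4 no longer applies, and Growth = 5.
Yield = |Rain - Growth|  [with Rain=4, Growth=5]  = 1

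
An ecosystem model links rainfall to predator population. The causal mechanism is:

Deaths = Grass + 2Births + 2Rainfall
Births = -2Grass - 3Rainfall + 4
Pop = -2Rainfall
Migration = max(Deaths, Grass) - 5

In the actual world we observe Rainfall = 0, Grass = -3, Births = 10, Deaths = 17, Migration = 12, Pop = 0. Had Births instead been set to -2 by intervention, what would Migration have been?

-8

do(Births=-2) replaces the equation Births = -2Grass - 3Rainfall + 4 with the constant Births = -2.
Deaths = Grass + 2Births + 2Rainfall  [with Grass=-3, Births=-2, Rainfall=0]  = -7
Migration = max(Deaths, Grass) - 5  [with Deaths=-7, Grass=-3]  = -8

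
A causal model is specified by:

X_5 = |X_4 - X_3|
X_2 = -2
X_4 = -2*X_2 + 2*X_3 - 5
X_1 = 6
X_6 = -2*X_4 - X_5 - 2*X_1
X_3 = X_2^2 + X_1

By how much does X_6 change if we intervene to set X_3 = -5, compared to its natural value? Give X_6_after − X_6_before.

The intervention breaks the incoming arrows to X_3: X_3 = X_2^2 + X_1 no longer applies, and X_3 = -5.
X_4 = -2*X_2 + 2*X_3 - 5  [with X_2=-2, X_3=-5]  = -11
X_5 = |X_4 - X_3|  [with X_4=-11, X_3=-5]  = 6
X_6 = -2*X_4 - X_5 - 2*X_1  [with X_4=-11, X_5=6, X_1=6]  = 4
Without intervention: X_3 = X_2^2 + X_1  [with X_2=-2, X_1=6]  = 10; X_4 = -2*X_2 + 2*X_3 - 5  [with X_2=-2, X_3=10]  = 19; X_5 = |X_4 - X_3|  [with X_4=19, X_3=10]  = 9; X_6 = -2*X_4 - X_5 - 2*X_1  [with X_4=19, X_5=9, X_1=6]  = -59.
Change = 4 − (-59) = 63.

63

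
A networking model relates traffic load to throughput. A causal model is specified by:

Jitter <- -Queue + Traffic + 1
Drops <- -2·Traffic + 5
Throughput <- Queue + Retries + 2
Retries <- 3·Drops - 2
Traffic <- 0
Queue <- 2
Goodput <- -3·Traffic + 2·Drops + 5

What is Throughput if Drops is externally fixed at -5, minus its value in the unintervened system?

The intervention breaks the incoming arrows to Drops: Drops <- -2·Traffic + 5 no longer applies, and Drops = -5.
Retries = 3·Drops - 2  [with Drops=-5]  = -17
Throughput = Queue + Retries + 2  [with Queue=2, Retries=-17]  = -13
Without intervention: Drops = -2·Traffic + 5  [with Traffic=0]  = 5; Retries = 3·Drops - 2  [with Drops=5]  = 13; Throughput = Queue + Retries + 2  [with Queue=2, Retries=13]  = 17.
Change = -13 − 17 = -30.

-30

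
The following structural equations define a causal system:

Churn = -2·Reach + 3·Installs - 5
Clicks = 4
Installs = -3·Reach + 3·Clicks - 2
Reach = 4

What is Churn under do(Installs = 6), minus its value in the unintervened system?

24

The intervention breaks the incoming arrows to Installs: Installs = -3·Reach + 3·Clicks - 2 no longer applies, and Installs = 6.
Churn = -2·Reach + 3·Installs - 5  [with Reach=4, Installs=6]  = 5
Without intervention: Installs = -3·Reach + 3·Clicks - 2  [with Reach=4, Clicks=4]  = -2; Churn = -2·Reach + 3·Installs - 5  [with Reach=4, Installs=-2]  = -19.
Change = 5 − (-19) = 24.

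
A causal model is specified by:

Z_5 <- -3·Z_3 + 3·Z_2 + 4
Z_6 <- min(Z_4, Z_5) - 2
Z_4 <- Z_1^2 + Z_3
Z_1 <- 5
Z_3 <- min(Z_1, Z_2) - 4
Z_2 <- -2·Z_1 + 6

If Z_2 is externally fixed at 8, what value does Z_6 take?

Under do(Z_2=8), the mechanism Z_2 <- -2·Z_1 + 6 is discarded; Z_2 is fixed at 8.
Z_3 = min(Z_1, Z_2) - 4  [with Z_1=5, Z_2=8]  = 1
Z_4 = Z_1^2 + Z_3  [with Z_1=5, Z_3=1]  = 26
Z_5 = -3·Z_3 + 3·Z_2 + 4  [with Z_3=1, Z_2=8]  = 25
Z_6 = min(Z_4, Z_5) - 2  [with Z_4=26, Z_5=25]  = 23

23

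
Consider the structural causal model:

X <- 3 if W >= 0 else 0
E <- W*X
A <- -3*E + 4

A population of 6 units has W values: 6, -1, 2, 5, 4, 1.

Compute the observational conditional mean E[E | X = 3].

10.8

Conditioning on X=3 selects the 5 unit(s) with W ∈ {6, 2, 5, 4, 1}. Their E values: 18, 6, 15, 12, 3. Mean = 10.8.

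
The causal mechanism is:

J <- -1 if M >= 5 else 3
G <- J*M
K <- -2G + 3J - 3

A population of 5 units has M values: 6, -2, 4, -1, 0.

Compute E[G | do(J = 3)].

Every unit gets J=3 under the intervention. G values become 18, -6, 12, -3, 0; E[G|do(J=3)] = 4.2.

4.2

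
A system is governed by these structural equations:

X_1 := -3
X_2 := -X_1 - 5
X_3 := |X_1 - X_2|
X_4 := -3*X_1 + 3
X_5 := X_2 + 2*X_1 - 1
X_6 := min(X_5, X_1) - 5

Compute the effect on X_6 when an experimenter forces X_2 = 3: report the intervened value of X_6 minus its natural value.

Under do(X_2=3), the mechanism X_2 := -X_1 - 5 is discarded; X_2 is fixed at 3.
X_5 = X_2 + 2*X_1 - 1  [with X_2=3, X_1=-3]  = -4
X_6 = min(X_5, X_1) - 5  [with X_5=-4, X_1=-3]  = -9
Without intervention: X_2 = -X_1 - 5  [with X_1=-3]  = -2; X_5 = X_2 + 2*X_1 - 1  [with X_2=-2, X_1=-3]  = -9; X_6 = min(X_5, X_1) - 5  [with X_5=-9, X_1=-3]  = -14.
Change = -9 − (-14) = 5.

5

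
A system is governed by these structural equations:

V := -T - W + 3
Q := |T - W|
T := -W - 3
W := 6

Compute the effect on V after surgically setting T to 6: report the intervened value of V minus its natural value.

Under do(T=6), the mechanism T := -W - 3 is discarded; T is fixed at 6.
V = -T - W + 3  [with T=6, W=6]  = -9
Without intervention: T = -W - 3  [with W=6]  = -9; V = -T - W + 3  [with T=-9, W=6]  = 6.
Change = -9 − 6 = -15.

-15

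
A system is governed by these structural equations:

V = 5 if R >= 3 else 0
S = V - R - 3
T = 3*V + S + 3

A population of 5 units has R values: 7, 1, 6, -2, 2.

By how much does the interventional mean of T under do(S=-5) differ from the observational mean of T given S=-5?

do(S=-5) breaks S's dependence on R. With S=-5 fixed, T across the units is 13, -2, 13, -2, -2, mean 4.
E[T|S=-5] averages over only the 2 units with S=-5 (R = 7, 2): T = 13, -2, mean 5.5.
Difference = 4 − 5.5 = -1.5.

-1.5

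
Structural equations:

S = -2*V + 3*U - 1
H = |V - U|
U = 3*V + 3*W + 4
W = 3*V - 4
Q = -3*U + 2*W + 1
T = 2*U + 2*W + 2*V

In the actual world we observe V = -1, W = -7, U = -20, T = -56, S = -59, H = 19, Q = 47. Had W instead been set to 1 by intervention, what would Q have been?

Under do(W=1), the mechanism W = 3*V - 4 is discarded; W is fixed at 1.
U = 3*V + 3*W + 4  [with V=-1, W=1]  = 4
Q = -3*U + 2*W + 1  [with U=4, W=1]  = -9

-9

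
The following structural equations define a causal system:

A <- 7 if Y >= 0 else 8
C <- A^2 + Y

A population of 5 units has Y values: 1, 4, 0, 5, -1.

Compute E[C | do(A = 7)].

do(A=7) breaks A's dependence on Y. With A=7 fixed, C across the units is 50, 53, 49, 54, 48, mean 50.8.

50.8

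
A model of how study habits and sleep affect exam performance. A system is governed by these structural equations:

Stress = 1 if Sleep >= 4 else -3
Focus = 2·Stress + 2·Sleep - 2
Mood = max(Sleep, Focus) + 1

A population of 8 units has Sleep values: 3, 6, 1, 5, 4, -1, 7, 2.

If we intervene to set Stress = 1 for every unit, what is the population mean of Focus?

6.75

Every unit gets Stress=1 under the intervention. Focus values become 6, 12, 2, 10, 8, -2, 14, 4; E[Focus|do(Stress=1)] = 6.75.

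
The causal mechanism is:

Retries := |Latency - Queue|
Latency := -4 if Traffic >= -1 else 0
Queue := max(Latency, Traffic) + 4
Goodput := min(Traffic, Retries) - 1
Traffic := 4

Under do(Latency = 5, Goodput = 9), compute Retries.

The joint intervention fixes Latency = 5, Goodput = 9, removing each variable's own equation.
Queue = max(Latency, Traffic) + 4  [with Latency=5, Traffic=4]  = 9
Retries = |Latency - Queue|  [with Latency=5, Queue=9]  = 4

4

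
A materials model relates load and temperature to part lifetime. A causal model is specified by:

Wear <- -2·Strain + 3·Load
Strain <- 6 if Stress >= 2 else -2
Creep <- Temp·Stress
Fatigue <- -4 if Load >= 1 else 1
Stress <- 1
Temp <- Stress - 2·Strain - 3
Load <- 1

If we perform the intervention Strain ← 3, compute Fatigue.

The intervention breaks the incoming arrows to Strain: Strain <- 6 if Stress >= 2 else -2 no longer applies, and Strain = 3.
Fatigue is not downstream of the intervention, so its value is determined by the original equations.
Fatigue = -4 if Load >= 1 else 1  [with Load=1]  = -4

-4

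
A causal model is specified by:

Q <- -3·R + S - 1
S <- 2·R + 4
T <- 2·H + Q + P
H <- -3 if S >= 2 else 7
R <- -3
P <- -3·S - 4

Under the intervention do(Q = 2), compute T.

Under do(Q=2), the mechanism Q <- -3·R + S - 1 is discarded; Q is fixed at 2.
S = 2·R + 4  [with R=-3]  = -2
H = -3 if S >= 2 else 7  [with S=-2]  = 7
P = -3·S - 4  [with S=-2]  = 2
T = 2·H + Q + P  [with H=7, Q=2, P=2]  = 18

18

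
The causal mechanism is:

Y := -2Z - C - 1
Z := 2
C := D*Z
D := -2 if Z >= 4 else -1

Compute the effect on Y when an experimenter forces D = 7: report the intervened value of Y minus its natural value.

-16

Under do(D=7), the mechanism D := -2 if Z >= 4 else -1 is discarded; D is fixed at 7.
C = D*Z  [with D=7, Z=2]  = 14
Y = -2Z - C - 1  [with Z=2, C=14]  = -19
Without intervention: D = -2 if Z >= 4 else -1  [with Z=2]  = -1; C = D*Z  [with D=-1, Z=2]  = -2; Y = -2Z - C - 1  [with Z=2, C=-2]  = -3.
Change = -19 − (-3) = -16.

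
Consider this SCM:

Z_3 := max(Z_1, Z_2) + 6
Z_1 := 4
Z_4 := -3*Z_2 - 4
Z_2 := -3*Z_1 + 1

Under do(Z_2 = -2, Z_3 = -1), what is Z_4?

2

Setting Z_2 = -2, Z_3 = -1 by intervention discards those variables' equations.
Z_4 = -3*Z_2 - 4  [with Z_2=-2]  = 2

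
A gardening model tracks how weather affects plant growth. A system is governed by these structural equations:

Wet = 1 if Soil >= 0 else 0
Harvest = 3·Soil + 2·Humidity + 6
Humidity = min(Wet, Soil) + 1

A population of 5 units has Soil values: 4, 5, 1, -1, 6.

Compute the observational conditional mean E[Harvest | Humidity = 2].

Observing Humidity=2 restricts to units where Humidity's equation naturally yields 2: Soil ∈ {4, 5, 1, 6}. In that subpopulation Harvest = 22, 25, 13, 28, mean 22.

22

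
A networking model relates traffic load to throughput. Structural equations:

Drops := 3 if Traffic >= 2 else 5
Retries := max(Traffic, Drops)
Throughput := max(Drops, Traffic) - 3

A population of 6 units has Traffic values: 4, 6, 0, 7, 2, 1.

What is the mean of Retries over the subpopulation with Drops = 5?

Observing Drops=5 restricts to units where Drops's equation naturally yields 5: Traffic ∈ {0, 1}. In that subpopulation Retries = 5, 5, mean 5.

5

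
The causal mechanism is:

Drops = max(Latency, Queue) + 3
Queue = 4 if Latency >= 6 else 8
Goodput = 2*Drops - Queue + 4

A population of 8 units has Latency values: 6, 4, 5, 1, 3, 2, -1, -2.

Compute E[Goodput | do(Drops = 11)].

Every unit gets Drops=11 under the intervention. Goodput values become 22, 18, 18, 18, 18, 18, 18, 18; E[Goodput|do(Drops=11)] = 18.5.

18.5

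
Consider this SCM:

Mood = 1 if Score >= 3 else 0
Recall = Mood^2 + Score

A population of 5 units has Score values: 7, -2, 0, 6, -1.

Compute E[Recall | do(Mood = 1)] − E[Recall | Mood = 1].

-4.5

The intervention sets Mood=1 in all 5 units regardless of Score. Recomputing Recall per unit gives 8, -1, 1, 7, 0; average 3.
Conditioning on Mood=1 selects the 2 unit(s) with Score ∈ {7, 6}. Their Recall values: 8, 7. Mean = 7.5.
Difference = 3 − 7.5 = -4.5.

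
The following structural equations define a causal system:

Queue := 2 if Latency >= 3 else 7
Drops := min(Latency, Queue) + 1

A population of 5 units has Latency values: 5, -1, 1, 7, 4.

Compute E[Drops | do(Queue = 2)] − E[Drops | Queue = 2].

Under do(Queue=2), Queue's equation is replaced by Queue=2 for every unit. Per-unit Drops: 3, 0, 2, 3, 3. Mean = 2.2.
E[Drops|Queue=2] averages over only the 3 units with Queue=2 (Latency = 5, 7, 4): Drops = 3, 3, 3, mean 3.
Difference = 2.2 − 3 = -0.8.

-0.8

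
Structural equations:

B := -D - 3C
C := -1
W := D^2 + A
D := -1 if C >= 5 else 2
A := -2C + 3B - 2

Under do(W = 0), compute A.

The intervention breaks the incoming arrows to W: W := D^2 + A no longer applies, and W = 0.
Since A is not a descendant of the intervened variable, it is unaffected.
D = -1 if C >= 5 else 2  [with C=-1]  = 2
B = -D - 3C  [with D=2, C=-1]  = 1
A = -2C + 3B - 2  [with C=-1, B=1]  = 3

3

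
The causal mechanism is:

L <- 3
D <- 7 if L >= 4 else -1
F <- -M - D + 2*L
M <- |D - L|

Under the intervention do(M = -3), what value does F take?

10

The intervention breaks the incoming arrows to M: M <- |D - L| no longer applies, and M = -3.
D = 7 if L >= 4 else -1  [with L=3]  = -1
F = -M - D + 2*L  [with M=-3, D=-1, L=3]  = 10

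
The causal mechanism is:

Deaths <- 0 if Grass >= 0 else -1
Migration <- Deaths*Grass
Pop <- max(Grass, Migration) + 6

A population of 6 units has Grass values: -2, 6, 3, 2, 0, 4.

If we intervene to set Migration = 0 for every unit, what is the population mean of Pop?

Under do(Migration=0), Migration's equation is replaced by Migration=0 for every unit. Per-unit Pop: 6, 12, 9, 8, 6, 10. Mean = 8.5.

8.5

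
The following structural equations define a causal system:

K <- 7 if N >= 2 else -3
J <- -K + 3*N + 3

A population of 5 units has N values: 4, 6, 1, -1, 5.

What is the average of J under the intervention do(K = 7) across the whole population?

5

Under do(K=7), K's equation is replaced by K=7 for every unit. Per-unit J: 8, 14, -1, -7, 11. Mean = 5.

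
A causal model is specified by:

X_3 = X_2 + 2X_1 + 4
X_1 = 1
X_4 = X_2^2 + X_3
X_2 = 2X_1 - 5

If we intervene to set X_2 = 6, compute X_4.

Under do(X_2=6), the mechanism X_2 = 2X_1 - 5 is discarded; X_2 is fixed at 6.
X_3 = X_2 + 2X_1 + 4  [with X_2=6, X_1=1]  = 12
X_4 = X_2^2 + X_3  [with X_2=6, X_3=12]  = 48

48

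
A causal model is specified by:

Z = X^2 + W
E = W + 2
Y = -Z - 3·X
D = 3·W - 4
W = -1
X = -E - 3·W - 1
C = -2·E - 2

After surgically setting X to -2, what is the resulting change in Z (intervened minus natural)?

The intervention breaks the incoming arrows to X: X = -E - 3·W - 1 no longer applies, and X = -2.
Z = X^2 + W  [with X=-2, W=-1]  = 3
Without intervention: E = W + 2  [with W=-1]  = 1; X = -E - 3·W - 1  [with E=1, W=-1]  = 1; Z = X^2 + W  [with X=1, W=-1]  = 0.
Change = 3 − 0 = 3.

3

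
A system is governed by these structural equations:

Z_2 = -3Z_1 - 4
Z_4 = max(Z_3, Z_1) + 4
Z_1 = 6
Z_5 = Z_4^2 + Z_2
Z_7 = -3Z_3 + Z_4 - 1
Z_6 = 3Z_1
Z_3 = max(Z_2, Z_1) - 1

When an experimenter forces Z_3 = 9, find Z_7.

-15

The intervention breaks the incoming arrows to Z_3: Z_3 = max(Z_2, Z_1) - 1 no longer applies, and Z_3 = 9.
Z_4 = max(Z_3, Z_1) + 4  [with Z_3=9, Z_1=6]  = 13
Z_7 = -3Z_3 + Z_4 - 1  [with Z_3=9, Z_4=13]  = -15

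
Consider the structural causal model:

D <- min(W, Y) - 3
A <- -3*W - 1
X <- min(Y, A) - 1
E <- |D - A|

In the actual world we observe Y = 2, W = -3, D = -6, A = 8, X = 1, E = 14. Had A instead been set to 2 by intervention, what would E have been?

8

Under do(A=2), the mechanism A <- -3*W - 1 is discarded; A is fixed at 2.
D = min(W, Y) - 3  [with W=-3, Y=2]  = -6
E = |D - A|  [with D=-6, A=2]  = 8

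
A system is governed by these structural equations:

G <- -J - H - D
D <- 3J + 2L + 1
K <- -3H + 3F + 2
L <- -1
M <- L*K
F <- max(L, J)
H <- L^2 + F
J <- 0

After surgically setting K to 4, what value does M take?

-4

do(K=4) replaces the equation K <- -3H + 3F + 2 with the constant K = 4.
M = L*K  [with L=-1, K=4]  = -4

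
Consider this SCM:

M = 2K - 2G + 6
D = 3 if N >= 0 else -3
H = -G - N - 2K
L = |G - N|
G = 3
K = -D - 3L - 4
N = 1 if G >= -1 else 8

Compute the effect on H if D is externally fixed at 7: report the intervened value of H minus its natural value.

8

The intervention breaks the incoming arrows to D: D = 3 if N >= 0 else -3 no longer applies, and D = 7.
N = 1 if G >= -1 else 8  [with G=3]  = 1
L = |G - N|  [with G=3, N=1]  = 2
K = -D - 3L - 4  [with D=7, L=2]  = -17
H = -G - N - 2K  [with G=3, N=1, K=-17]  = 30
Without intervention: N = 1 if G >= -1 else 8  [with G=3]  = 1; L = |G - N|  [with G=3, N=1]  = 2; D = 3 if N >= 0 else -3  [with N=1]  = 3; K = -D - 3L - 4  [with D=3, L=2]  = -13; H = -G - N - 2K  [with G=3, N=1, K=-13]  = 22.
Change = 30 − 22 = 8.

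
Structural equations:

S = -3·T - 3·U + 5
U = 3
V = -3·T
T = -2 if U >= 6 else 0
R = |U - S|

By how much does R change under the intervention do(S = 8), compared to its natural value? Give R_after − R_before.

The intervention breaks the incoming arrows to S: S = -3·T - 3·U + 5 no longer applies, and S = 8.
R = |U - S|  [with U=3, S=8]  = 5
Without intervention: T = -2 if U >= 6 else 0  [with U=3]  = 0; S = -3·T - 3·U + 5  [with T=0, U=3]  = -4; R = |U - S|  [with U=3, S=-4]  = 7.
Change = 5 − 7 = -2.

-2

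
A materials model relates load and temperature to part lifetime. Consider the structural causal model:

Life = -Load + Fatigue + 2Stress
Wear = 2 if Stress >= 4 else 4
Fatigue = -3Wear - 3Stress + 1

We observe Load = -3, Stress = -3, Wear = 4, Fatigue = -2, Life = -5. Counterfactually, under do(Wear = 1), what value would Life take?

do(Wear=1) replaces the equation Wear = 2 if Stress >= 4 else 4 with the constant Wear = 1.
Fatigue = -3Wear - 3Stress + 1  [with Wear=1, Stress=-3]  = 7
Life = -Load + Fatigue + 2Stress  [with Load=-3, Fatigue=7, Stress=-3]  = 4

4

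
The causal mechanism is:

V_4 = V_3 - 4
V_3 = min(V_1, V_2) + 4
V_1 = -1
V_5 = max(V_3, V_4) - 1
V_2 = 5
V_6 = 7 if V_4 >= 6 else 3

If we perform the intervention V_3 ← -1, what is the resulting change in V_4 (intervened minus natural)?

-4

The intervention breaks the incoming arrows to V_3: V_3 = min(V_1, V_2) + 4 no longer applies, and V_3 = -1.
V_4 = V_3 - 4  [with V_3=-1]  = -5
Without intervention: V_3 = min(V_1, V_2) + 4  [with V_1=-1, V_2=5]  = 3; V_4 = V_3 - 4  [with V_3=3]  = -1.
Change = -5 − (-1) = -4.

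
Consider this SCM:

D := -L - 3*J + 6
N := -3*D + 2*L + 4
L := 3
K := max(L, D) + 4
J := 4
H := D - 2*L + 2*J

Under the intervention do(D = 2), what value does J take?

4

Under do(D=2), the mechanism D := -L - 3*J + 6 is discarded; D is fixed at 2.
Since J is not a descendant of the intervened variable, it is unaffected.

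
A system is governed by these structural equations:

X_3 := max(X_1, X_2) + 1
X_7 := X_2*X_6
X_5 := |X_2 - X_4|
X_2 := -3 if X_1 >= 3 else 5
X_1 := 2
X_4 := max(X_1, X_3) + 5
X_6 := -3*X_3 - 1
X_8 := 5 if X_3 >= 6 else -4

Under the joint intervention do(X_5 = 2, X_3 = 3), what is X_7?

The joint intervention fixes X_5 = 2, X_3 = 3, removing each variable's own equation.
X_2 = -3 if X_1 >= 3 else 5  [with X_1=2]  = 5
X_6 = -3*X_3 - 1  [with X_3=3]  = -10
X_7 = X_2*X_6  [with X_2=5, X_6=-10]  = -50

-50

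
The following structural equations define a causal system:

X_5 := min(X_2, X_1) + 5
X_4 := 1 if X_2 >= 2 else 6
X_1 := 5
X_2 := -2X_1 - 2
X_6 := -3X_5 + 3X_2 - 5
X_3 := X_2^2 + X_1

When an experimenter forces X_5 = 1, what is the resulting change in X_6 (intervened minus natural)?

-24

The intervention breaks the incoming arrows to X_5: X_5 := min(X_2, X_1) + 5 no longer applies, and X_5 = 1.
X_2 = -2X_1 - 2  [with X_1=5]  = -12
X_6 = -3X_5 + 3X_2 - 5  [with X_5=1, X_2=-12]  = -44
Without intervention: X_2 = -2X_1 - 2  [with X_1=5]  = -12; X_5 = min(X_2, X_1) + 5  [with X_2=-12, X_1=5]  = -7; X_6 = -3X_5 + 3X_2 - 5  [with X_5=-7, X_2=-12]  = -20.
Change = -44 − (-20) = -24.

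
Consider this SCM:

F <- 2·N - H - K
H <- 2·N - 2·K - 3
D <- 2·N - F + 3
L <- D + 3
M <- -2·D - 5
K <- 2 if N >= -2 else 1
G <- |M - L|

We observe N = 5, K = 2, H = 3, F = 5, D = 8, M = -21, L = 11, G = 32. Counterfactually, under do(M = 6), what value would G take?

5

Intervening sets M = 6 and removes its equation (M <- -2·D - 5).
K = 2 if N >= -2 else 1  [with N=5]  = 2
H = 2·N - 2·K - 3  [with N=5, K=2]  = 3
F = 2·N - H - K  [with N=5, H=3, K=2]  = 5
D = 2·N - F + 3  [with N=5, F=5]  = 8
L = D + 3  [with D=8]  = 11
G = |M - L|  [with M=6, L=11]  = 5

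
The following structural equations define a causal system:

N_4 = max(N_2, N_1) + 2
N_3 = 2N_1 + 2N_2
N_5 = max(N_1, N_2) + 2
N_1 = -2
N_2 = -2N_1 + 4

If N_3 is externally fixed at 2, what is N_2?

8

Under do(N_3=2), the mechanism N_3 = 2N_1 + 2N_2 is discarded; N_3 is fixed at 2.
Since N_2 is not a descendant of the intervened variable, it is unaffected.
N_2 = -2N_1 + 4  [with N_1=-2]  = 8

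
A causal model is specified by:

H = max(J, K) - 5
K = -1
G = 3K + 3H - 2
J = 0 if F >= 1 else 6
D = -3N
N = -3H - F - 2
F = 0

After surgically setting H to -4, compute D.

Under do(H=-4), the mechanism H = max(J, K) - 5 is discarded; H is fixed at -4.
N = -3H - F - 2  [with H=-4, F=0]  = 10
D = -3N  [with N=10]  = -30

-30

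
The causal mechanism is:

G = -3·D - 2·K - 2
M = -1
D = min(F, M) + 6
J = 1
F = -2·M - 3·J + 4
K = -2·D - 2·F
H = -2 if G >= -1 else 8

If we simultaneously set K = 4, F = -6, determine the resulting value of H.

8

The joint intervention fixes K = 4, F = -6, removing each variable's own equation.
D = min(F, M) + 6  [with F=-6, M=-1]  = 0
G = -3·D - 2·K - 2  [with D=0, K=4]  = -10
H = -2 if G >= -1 else 8  [with G=-10]  = 8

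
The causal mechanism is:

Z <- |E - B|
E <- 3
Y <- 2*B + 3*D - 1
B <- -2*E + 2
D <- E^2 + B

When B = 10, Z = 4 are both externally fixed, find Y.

The joint intervention fixes B = 10, Z = 4, removing each variable's own equation.
D = E^2 + B  [with E=3, B=10]  = 19
Y = 2*B + 3*D - 1  [with B=10, D=19]  = 76

76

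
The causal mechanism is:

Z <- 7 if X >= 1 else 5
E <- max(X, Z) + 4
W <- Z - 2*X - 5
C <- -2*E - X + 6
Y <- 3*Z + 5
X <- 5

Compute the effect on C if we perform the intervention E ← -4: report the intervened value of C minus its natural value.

30

Intervening sets E = -4 and removes its equation (E <- max(X, Z) + 4).
C = -2*E - X + 6  [with E=-4, X=5]  = 9
Without intervention: Z = 7 if X >= 1 else 5  [with X=5]  = 7; E = max(X, Z) + 4  [with X=5, Z=7]  = 11; C = -2*E - X + 6  [with E=11, X=5]  = -21.
Change = 9 − (-21) = 30.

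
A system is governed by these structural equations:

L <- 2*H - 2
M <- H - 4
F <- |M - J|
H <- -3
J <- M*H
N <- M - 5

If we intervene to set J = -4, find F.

3

The intervention breaks the incoming arrows to J: J <- M*H no longer applies, and J = -4.
M = H - 4  [with H=-3]  = -7
F = |M - J|  [with M=-7, J=-4]  = 3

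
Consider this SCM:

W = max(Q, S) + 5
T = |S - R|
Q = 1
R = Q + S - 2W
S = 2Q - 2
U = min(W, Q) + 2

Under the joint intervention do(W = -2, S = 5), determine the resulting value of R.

10

Setting W = -2, S = 5 by intervention discards those variables' equations.
R = Q + S - 2W  [with Q=1, S=5, W=-2]  = 10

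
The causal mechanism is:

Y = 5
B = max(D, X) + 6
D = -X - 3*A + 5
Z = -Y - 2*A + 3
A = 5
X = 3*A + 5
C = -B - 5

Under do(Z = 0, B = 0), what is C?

Under do(Z = 0, B = 0), each intervened variable's structural equation is replaced by its fixed value.
C = -B - 5  [with B=0]  = -5

-5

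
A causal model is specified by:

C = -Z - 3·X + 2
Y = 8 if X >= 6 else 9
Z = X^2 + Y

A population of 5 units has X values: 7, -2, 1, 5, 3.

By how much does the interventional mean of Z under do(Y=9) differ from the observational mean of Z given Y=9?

7.85

do(Y=9) breaks Y's dependence on X. With Y=9 fixed, Z across the units is 58, 13, 10, 34, 18, mean 26.6.
E[Z|Y=9] averages over only the 4 units with Y=9 (X = -2, 1, 5, 3): Z = 13, 10, 34, 18, mean 18.75.
Difference = 26.6 − 18.75 = 7.85.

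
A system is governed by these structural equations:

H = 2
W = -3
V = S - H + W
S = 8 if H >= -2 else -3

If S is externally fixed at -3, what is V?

-8

The intervention breaks the incoming arrows to S: S = 8 if H >= -2 else -3 no longer applies, and S = -3.
V = S - H + W  [with S=-3, H=2, W=-3]  = -8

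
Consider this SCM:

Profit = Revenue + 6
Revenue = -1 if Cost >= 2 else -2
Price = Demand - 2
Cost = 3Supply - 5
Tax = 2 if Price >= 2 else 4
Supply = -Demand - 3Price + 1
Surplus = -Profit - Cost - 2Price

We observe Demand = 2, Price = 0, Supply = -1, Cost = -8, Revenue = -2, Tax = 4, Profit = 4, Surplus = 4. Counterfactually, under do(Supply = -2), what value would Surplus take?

7

The intervention breaks the incoming arrows to Supply: Supply = -Demand - 3Price + 1 no longer applies, and Supply = -2.
Price = Demand - 2  [with Demand=2]  = 0
Cost = 3Supply - 5  [with Supply=-2]  = -11
Revenue = -1 if Cost >= 2 else -2  [with Cost=-11]  = -2
Profit = Revenue + 6  [with Revenue=-2]  = 4
Surplus = -Profit - Cost - 2Price  [with Profit=4, Cost=-11, Price=0]  = 7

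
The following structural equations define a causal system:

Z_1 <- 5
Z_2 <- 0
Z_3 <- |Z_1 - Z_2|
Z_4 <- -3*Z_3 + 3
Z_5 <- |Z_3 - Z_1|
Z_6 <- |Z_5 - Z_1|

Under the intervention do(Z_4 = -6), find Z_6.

Under do(Z_4=-6), the mechanism Z_4 <- -3*Z_3 + 3 is discarded; Z_4 is fixed at -6.
Since Z_6 is not a descendant of the intervened variable, it is unaffected.
Z_3 = |Z_1 - Z_2|  [with Z_1=5, Z_2=0]  = 5
Z_5 = |Z_3 - Z_1|  [with Z_3=5, Z_1=5]  = 0
Z_6 = |Z_5 - Z_1|  [with Z_5=0, Z_1=5]  = 5

5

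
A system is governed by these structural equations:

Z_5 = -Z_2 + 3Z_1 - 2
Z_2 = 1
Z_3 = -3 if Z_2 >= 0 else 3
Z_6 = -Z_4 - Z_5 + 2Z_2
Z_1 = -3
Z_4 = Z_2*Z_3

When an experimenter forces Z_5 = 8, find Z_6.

The intervention breaks the incoming arrows to Z_5: Z_5 = -Z_2 + 3Z_1 - 2 no longer applies, and Z_5 = 8.
Z_3 = -3 if Z_2 >= 0 else 3  [with Z_2=1]  = -3
Z_4 = Z_2*Z_3  [with Z_2=1, Z_3=-3]  = -3
Z_6 = -Z_4 - Z_5 + 2Z_2  [with Z_4=-3, Z_5=8, Z_2=1]  = -3

-3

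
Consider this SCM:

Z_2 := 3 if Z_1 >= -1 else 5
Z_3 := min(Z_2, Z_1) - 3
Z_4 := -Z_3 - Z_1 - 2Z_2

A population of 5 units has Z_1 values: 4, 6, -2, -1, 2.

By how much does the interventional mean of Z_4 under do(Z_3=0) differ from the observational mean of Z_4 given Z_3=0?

The intervention sets Z_3=0 in all 5 units regardless of Z_1. Recomputing Z_4 per unit gives -10, -12, -8, -5, -8; average -8.6.
E[Z_4|Z_3=0] averages over only the 2 units with Z_3=0 (Z_1 = 4, 6): Z_4 = -10, -12, mean -11.
Difference = -8.6 − (-11) = 2.4.

2.4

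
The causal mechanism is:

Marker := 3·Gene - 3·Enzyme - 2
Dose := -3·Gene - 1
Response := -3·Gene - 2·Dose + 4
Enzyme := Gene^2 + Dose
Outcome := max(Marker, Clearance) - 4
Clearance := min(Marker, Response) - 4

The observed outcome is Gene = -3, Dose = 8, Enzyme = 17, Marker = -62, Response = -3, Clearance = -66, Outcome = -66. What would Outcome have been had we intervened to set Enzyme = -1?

-12

The intervention breaks the incoming arrows to Enzyme: Enzyme := Gene^2 + Dose no longer applies, and Enzyme = -1.
Dose = -3·Gene - 1  [with Gene=-3]  = 8
Marker = 3·Gene - 3·Enzyme - 2  [with Gene=-3, Enzyme=-1]  = -8
Response = -3·Gene - 2·Dose + 4  [with Gene=-3, Dose=8]  = -3
Clearance = min(Marker, Response) - 4  [with Marker=-8, Response=-3]  = -12
Outcome = max(Marker, Clearance) - 4  [with Marker=-8, Clearance=-12]  = -12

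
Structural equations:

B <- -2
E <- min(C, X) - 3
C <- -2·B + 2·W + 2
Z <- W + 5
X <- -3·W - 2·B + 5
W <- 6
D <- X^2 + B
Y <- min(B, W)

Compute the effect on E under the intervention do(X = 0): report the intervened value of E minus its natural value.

9

The intervention breaks the incoming arrows to X: X <- -3·W - 2·B + 5 no longer applies, and X = 0.
C = -2·B + 2·W + 2  [with B=-2, W=6]  = 18
E = min(C, X) - 3  [with C=18, X=0]  = -3
Without intervention: C = -2·B + 2·W + 2  [with B=-2, W=6]  = 18; X = -3·W - 2·B + 5  [with W=6, B=-2]  = -9; E = min(C, X) - 3  [with C=18, X=-9]  = -12.
Change = -3 − (-12) = 9.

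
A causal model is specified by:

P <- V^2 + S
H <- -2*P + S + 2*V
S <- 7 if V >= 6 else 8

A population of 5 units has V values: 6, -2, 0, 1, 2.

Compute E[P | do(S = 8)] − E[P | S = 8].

Every unit gets S=8 under the intervention. P values become 44, 12, 8, 9, 12; E[P|do(S=8)] = 17.
E[P|S=8] averages over only the 4 units with S=8 (V = -2, 0, 1, 2): P = 12, 8, 9, 12, mean 10.25.
Difference = 17 − 10.25 = 6.75.

6.75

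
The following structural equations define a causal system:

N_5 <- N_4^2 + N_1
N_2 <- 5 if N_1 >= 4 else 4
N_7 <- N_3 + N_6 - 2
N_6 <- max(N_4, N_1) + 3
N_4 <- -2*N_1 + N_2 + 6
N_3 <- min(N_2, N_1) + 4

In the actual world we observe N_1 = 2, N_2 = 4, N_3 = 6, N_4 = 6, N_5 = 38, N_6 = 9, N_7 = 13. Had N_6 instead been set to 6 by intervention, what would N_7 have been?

Intervening sets N_6 = 6 and removes its equation (N_6 <- max(N_4, N_1) + 3).
N_2 = 5 if N_1 >= 4 else 4  [with N_1=2]  = 4
N_3 = min(N_2, N_1) + 4  [with N_2=4, N_1=2]  = 6
N_7 = N_3 + N_6 - 2  [with N_3=6, N_6=6]  = 10

10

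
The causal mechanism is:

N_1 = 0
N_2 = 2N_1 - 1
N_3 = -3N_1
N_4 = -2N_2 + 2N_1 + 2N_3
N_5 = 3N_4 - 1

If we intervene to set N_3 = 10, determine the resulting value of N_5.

do(N_3=10) replaces the equation N_3 = -3N_1 with the constant N_3 = 10.
N_2 = 2N_1 - 1  [with N_1=0]  = -1
N_4 = -2N_2 + 2N_1 + 2N_3  [with N_2=-1, N_1=0, N_3=10]  = 22
N_5 = 3N_4 - 1  [with N_4=22]  = 65

65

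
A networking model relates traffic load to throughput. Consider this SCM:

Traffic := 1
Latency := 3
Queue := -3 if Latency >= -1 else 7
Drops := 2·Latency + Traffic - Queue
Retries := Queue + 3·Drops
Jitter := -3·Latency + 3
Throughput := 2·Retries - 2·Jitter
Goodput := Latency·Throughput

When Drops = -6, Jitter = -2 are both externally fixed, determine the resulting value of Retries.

Setting Drops = -6, Jitter = -2 by intervention discards those variables' equations.
Queue = -3 if Latency >= -1 else 7  [with Latency=3]  = -3
Retries = Queue + 3·Drops  [with Queue=-3, Drops=-6]  = -21

-21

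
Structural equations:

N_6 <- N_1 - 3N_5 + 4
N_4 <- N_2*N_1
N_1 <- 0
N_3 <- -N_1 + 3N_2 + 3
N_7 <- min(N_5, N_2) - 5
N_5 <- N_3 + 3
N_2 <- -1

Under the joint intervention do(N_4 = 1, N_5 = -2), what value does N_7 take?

Under do(N_4 = 1, N_5 = -2), each intervened variable's structural equation is replaced by its fixed value.
N_7 = min(N_5, N_2) - 5  [with N_5=-2, N_2=-1]  = -7

-7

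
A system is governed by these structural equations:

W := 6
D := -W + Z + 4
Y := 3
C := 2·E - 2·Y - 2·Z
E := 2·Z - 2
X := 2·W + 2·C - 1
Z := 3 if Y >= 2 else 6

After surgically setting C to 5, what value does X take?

21

Intervening sets C = 5 and removes its equation (C := 2·E - 2·Y - 2·Z).
X = 2·W + 2·C - 1  [with W=6, C=5]  = 21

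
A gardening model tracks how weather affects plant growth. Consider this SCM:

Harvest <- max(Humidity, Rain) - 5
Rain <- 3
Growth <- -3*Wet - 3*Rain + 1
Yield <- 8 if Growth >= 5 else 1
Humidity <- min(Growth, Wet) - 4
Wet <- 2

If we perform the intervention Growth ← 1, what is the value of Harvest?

-2

The intervention breaks the incoming arrows to Growth: Growth <- -3*Wet - 3*Rain + 1 no longer applies, and Growth = 1.
Humidity = min(Growth, Wet) - 4  [with Growth=1, Wet=2]  = -3
Harvest = max(Humidity, Rain) - 5  [with Humidity=-3, Rain=3]  = -2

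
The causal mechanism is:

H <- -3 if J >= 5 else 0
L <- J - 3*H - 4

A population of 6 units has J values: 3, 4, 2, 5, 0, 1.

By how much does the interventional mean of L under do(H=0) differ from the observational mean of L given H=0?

0.5

Under do(H=0), H's equation is replaced by H=0 for every unit. Per-unit L: -1, 0, -2, 1, -4, -3. Mean = -1.5.
Observing H=0 restricts to units where H's equation naturally yields 0: J ∈ {3, 4, 2, 0, 1}. In that subpopulation L = -1, 0, -2, -4, -3, mean -2.
Difference = -1.5 − (-2) = 0.5.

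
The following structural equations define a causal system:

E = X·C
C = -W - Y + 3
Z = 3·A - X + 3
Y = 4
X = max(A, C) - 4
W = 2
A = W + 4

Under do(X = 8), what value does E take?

-24

Under do(X=8), the mechanism X = max(A, C) - 4 is discarded; X is fixed at 8.
C = -W - Y + 3  [with W=2, Y=4]  = -3
E = X·C  [with X=8, C=-3]  = -24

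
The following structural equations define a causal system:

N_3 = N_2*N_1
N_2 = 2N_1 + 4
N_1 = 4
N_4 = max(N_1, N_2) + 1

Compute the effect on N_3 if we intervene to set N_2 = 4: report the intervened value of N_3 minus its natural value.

-32

The intervention breaks the incoming arrows to N_2: N_2 = 2N_1 + 4 no longer applies, and N_2 = 4.
N_3 = N_2*N_1  [with N_2=4, N_1=4]  = 16
Without intervention: N_2 = 2N_1 + 4  [with N_1=4]  = 12; N_3 = N_2*N_1  [with N_2=12, N_1=4]  = 48.
Change = 16 − 48 = -32.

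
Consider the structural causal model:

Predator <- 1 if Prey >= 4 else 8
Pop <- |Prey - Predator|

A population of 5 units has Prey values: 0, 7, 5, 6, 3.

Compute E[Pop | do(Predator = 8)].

The intervention sets Predator=8 in all 5 units regardless of Prey. Recomputing Pop per unit gives 8, 1, 3, 2, 5; average 3.8.

3.8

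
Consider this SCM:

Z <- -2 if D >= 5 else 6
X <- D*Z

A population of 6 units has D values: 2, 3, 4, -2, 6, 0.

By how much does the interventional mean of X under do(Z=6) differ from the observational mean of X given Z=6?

Every unit gets Z=6 under the intervention. X values become 12, 18, 24, -12, 36, 0; E[X|do(Z=6)] = 13.
Conditioning on Z=6 selects the 5 unit(s) with D ∈ {2, 3, 4, -2, 0}. Their X values: 12, 18, 24, -12, 0. Mean = 8.4.
Difference = 13 − 8.4 = 4.6.

4.6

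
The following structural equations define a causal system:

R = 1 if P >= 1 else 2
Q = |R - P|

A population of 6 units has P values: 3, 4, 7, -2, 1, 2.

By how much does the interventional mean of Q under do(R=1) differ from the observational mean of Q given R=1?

0.1

Under do(R=1), R's equation is replaced by R=1 for every unit. Per-unit Q: 2, 3, 6, 3, 0, 1. Mean = 2.5.
Conditioning on R=1 selects the 5 unit(s) with P ∈ {3, 4, 7, 1, 2}. Their Q values: 2, 3, 6, 0, 1. Mean = 2.4.
Difference = 2.5 − 2.4 = 0.1.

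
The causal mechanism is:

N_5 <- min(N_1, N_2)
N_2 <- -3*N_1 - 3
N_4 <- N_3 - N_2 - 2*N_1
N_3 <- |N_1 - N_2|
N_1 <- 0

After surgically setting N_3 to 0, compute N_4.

3

The intervention breaks the incoming arrows to N_3: N_3 <- |N_1 - N_2| no longer applies, and N_3 = 0.
N_2 = -3*N_1 - 3  [with N_1=0]  = -3
N_4 = N_3 - N_2 - 2*N_1  [with N_3=0, N_2=-3, N_1=0]  = 3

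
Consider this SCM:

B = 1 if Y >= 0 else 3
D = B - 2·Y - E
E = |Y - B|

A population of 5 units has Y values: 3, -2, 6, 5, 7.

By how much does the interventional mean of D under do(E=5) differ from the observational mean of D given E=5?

-4.2

The intervention sets E=5 in all 5 units regardless of Y. Recomputing D per unit gives -10, 2, -16, -14, -18; average -11.2.
Conditioning on E=5 selects the 2 unit(s) with Y ∈ {-2, 6}. Their D values: 2, -16. Mean = -7.
Difference = -11.2 − (-7) = -4.2.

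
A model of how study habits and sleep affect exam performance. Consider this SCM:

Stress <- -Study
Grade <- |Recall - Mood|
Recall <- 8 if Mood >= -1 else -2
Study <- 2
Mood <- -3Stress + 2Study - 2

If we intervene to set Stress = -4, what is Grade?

do(Stress=-4) replaces the equation Stress <- -Study with the constant Stress = -4.
Mood = -3Stress + 2Study - 2  [with Stress=-4, Study=2]  = 14
Recall = 8 if Mood >= -1 else -2  [with Mood=14]  = 8
Grade = |Recall - Mood|  [with Recall=8, Mood=14]  = 6

6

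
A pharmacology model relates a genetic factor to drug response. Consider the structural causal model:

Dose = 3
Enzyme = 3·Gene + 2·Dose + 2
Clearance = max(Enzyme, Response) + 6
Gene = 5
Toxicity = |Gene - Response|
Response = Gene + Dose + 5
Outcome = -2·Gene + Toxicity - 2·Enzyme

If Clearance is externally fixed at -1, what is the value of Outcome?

Intervening sets Clearance = -1 and removes its equation (Clearance = max(Enzyme, Response) + 6).
No directed path runs from Clearance to Outcome, so Outcome keeps its natural value.
Enzyme = 3·Gene + 2·Dose + 2  [with Gene=5, Dose=3]  = 23
Response = Gene + Dose + 5  [with Gene=5, Dose=3]  = 13
Toxicity = |Gene - Response|  [with Gene=5, Response=13]  = 8
Outcome = -2·Gene + Toxicity - 2·Enzyme  [with Gene=5, Toxicity=8, Enzyme=23]  = -48

-48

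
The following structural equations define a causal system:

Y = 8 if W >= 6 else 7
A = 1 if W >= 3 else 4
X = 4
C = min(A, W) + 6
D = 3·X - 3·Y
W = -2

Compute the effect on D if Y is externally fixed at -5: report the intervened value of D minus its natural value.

do(Y=-5) replaces the equation Y = 8 if W >= 6 else 7 with the constant Y = -5.
D = 3·X - 3·Y  [with X=4, Y=-5]  = 27
Without intervention: Y = 8 if W >= 6 else 7  [with W=-2]  = 7; D = 3·X - 3·Y  [with X=4, Y=7]  = -9.
Change = 27 − (-9) = 36.

36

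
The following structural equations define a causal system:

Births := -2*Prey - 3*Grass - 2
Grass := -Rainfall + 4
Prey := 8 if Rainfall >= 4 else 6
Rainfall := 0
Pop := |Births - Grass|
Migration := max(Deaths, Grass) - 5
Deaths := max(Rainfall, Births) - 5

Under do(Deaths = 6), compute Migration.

The intervention breaks the incoming arrows to Deaths: Deaths := max(Rainfall, Births) - 5 no longer applies, and Deaths = 6.
Grass = -Rainfall + 4  [with Rainfall=0]  = 4
Migration = max(Deaths, Grass) - 5  [with Deaths=6, Grass=4]  = 1

1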